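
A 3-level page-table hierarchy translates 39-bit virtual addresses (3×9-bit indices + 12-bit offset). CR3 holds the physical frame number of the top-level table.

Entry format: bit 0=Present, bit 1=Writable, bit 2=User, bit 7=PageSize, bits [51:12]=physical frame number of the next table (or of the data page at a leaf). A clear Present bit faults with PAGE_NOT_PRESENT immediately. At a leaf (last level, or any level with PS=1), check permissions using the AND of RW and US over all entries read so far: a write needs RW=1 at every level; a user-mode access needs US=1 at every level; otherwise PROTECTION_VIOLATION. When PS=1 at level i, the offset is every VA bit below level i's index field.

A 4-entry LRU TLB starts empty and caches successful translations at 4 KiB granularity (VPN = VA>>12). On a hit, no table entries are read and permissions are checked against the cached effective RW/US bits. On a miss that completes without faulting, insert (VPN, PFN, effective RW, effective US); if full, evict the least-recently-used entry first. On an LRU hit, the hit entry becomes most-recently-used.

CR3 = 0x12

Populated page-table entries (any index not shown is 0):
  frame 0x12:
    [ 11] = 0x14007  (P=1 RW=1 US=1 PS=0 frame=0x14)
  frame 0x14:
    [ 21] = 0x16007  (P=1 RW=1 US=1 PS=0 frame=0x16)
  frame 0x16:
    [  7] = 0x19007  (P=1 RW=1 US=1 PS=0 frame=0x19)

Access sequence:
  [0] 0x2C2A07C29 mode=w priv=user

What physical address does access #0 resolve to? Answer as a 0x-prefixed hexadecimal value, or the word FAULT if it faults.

Trace:
#0 VA=0x2C2A07C29 (w,user):
  L0 @0x12[11] → 0x14007  P=1,RW=1,US=1,PS=0
  L1 @0x14[21] → 0x16007  P=1,RW=1,US=1,PS=0
  L2 @0x16[7] → 0x19007  P=1,RW=1,US=1,PS=0
  ⇒ phys 0x19C29  [3 reads]

Access #0 PA: 0x19C29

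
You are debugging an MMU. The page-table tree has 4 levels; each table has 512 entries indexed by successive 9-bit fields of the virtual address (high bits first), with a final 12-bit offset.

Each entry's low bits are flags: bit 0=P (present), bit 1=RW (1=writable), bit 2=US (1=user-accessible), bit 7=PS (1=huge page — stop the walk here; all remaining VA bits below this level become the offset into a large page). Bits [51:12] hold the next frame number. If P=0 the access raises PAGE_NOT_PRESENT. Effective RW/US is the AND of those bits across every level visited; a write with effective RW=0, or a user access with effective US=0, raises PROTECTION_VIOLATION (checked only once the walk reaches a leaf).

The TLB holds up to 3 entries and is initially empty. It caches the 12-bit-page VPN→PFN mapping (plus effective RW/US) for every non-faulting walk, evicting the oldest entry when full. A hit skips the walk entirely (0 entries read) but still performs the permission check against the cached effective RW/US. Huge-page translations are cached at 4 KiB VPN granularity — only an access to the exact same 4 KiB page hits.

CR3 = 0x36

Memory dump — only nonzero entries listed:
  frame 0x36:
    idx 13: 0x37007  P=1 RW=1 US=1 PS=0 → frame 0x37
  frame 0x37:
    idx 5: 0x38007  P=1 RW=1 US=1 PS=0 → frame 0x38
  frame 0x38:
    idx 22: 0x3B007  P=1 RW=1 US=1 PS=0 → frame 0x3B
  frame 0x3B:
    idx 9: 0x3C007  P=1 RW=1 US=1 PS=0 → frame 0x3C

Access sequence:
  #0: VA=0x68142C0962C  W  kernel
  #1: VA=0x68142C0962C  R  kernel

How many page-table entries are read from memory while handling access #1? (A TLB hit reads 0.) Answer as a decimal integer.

Per-access translation:
#0 VA=0x68142C0962C (w,kernel):
  [0] read 0x36 idx=13: raw=0x37007 flags P=1 W=1 U=1 S=0
  [1] read 0x37 idx=5: raw=0x38007 flags P=1 W=1 U=1 S=0
  [2] read 0x38 idx=22: raw=0x3B007 flags P=1 W=1 U=1 S=0
  [3] read 0x3B idx=9: raw=0x3C007 flags P=1 W=1 U=1 S=0
  → PA=0x3C62C  (4 entries read)
#1 VA=0x68142C0962C (r,kernel):
  TLB hit vpn=0x68142C09 → PA=0x3C62C

Entries read for #1: 0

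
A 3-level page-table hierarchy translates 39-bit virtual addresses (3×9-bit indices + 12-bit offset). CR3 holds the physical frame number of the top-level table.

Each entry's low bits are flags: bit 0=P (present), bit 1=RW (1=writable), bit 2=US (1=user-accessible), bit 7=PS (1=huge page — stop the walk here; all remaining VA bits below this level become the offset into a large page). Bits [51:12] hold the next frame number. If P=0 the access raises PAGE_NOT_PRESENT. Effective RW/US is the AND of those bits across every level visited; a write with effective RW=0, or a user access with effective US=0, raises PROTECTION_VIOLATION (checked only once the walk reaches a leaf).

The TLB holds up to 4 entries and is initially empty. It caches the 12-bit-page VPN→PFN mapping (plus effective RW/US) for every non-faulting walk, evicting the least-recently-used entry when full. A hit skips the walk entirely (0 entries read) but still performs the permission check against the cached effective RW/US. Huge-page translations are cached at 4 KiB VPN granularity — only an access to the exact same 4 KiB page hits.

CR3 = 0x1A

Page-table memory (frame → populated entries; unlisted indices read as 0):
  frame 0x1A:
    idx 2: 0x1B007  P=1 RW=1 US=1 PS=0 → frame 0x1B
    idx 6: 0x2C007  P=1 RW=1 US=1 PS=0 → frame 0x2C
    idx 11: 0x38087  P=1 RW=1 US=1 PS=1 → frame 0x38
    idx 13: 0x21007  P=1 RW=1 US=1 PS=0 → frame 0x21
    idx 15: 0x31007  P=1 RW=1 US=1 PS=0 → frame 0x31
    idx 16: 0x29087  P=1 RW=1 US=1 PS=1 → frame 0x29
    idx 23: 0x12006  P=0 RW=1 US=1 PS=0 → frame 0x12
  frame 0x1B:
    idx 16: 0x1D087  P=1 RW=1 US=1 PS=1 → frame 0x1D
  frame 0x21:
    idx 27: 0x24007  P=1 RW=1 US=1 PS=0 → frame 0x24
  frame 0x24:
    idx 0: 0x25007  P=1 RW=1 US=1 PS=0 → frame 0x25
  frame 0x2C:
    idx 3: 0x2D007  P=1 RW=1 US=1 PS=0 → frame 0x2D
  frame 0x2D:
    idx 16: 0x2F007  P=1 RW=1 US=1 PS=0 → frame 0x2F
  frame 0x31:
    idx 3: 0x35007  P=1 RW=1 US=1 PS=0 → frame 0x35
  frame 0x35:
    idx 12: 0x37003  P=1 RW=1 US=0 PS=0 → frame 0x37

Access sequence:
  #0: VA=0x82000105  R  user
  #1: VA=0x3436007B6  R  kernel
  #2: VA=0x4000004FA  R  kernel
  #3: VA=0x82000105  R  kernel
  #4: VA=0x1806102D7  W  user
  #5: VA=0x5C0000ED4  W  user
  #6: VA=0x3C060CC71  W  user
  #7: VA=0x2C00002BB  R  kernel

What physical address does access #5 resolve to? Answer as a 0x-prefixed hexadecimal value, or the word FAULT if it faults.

Walk each access:
#0 VA=0x82000105 (r,user):
  L0 @0x1A[2] → 0x1B007  P=1,RW=1,US=1,PS=0
  L1 @0x1B[16] → 0x1D087  P=1,RW=1,US=1,PS=1
  → PA=0x1D105 (huge @L1)  (2 entries read)
#1 VA=0x3436007B6 (r,kernel):
  L0 @0x1A[13] → 0x21007  P=1,RW=1,US=1,PS=0
  L1 @0x21[27] → 0x24007  P=1,RW=1,US=1,PS=0
  L2 @0x24[0] → 0x25007  P=1,RW=1,US=1,PS=0
  → PA=0x257B6  (3 entries read)
#2 VA=0x4000004FA (r,kernel):
  L0 @0x1A[16] → 0x29087  P=1,RW=1,US=1,PS=1
  → PA=0x294FA (huge @L0)  (1 entries read)
#3 VA=0x82000105 (r,kernel):
  TLB hit vpn=0x82000 → PA=0x1D105
#4 VA=0x1806102D7 (w,user):
  L0 @0x1A[6] → 0x2C007  P=1,RW=1,US=1,PS=0
  L1 @0x2C[3] → 0x2D007  P=1,RW=1,US=1,PS=0
  L2 @0x2D[16] → 0x2F007  P=1,RW=1,US=1,PS=0
  → PA=0x2F2D7  (3 entries read)
#5 VA=0x5C0000ED4 (w,user):
  L0 @0x1A[23] → 0x12006  P=0,RW=1,US=1,PS=0
  ⇒ fault: PAGE_NOT_PRESENT  — 1 lookups
#6 VA=0x3C060CC71 (w,user):
  L0 @0x1A[15] → 0x31007  P=1,RW=1,US=1,PS=0
  L1 @0x31[3] → 0x35007  P=1,RW=1,US=1,PS=0
  L2 @0x35[12] → 0x37003  P=1,RW=1,US=0,PS=0
  ⇒ fault: PROTECTION_VIOLATION  — 3 lookups
#7 VA=0x2C00002BB (r,kernel):
  L0 @0x1A[11] → 0x38087  P=1,RW=1,US=1,PS=1
  → PA=0x382BB (huge @L0)  (1 entries read)

Access #5 PA: FAULT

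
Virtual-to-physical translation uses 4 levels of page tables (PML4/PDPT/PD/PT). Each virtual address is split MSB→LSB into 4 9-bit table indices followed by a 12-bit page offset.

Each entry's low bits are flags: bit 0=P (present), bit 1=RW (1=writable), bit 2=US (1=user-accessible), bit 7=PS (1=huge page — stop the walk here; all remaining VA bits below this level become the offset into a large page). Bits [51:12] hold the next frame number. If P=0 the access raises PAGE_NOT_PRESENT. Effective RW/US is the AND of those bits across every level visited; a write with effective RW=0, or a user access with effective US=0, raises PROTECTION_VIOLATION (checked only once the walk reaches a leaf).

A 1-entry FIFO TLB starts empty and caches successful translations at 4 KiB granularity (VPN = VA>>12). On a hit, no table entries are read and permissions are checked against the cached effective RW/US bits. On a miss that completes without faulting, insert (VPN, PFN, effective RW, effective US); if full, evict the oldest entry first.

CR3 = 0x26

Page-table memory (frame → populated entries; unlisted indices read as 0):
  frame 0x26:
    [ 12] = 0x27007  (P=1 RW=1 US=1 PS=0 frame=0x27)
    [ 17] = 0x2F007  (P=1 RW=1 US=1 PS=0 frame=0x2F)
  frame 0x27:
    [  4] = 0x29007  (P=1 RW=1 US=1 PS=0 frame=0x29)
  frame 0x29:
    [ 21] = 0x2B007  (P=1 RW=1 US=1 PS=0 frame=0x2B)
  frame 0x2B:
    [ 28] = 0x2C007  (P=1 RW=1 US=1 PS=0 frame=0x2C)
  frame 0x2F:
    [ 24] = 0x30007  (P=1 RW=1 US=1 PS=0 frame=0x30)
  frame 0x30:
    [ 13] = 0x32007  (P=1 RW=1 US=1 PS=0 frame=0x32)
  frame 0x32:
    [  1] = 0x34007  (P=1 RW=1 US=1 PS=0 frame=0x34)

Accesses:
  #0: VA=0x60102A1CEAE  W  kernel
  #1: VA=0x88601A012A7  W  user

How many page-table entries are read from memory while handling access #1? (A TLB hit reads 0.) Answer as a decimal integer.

Trace:
#0 VA=0x60102A1CEAE (w,kernel):
  L0 @0x26[12] → 0x27007  P=1,RW=1,US=1,PS=0
  L1 @0x27[4] → 0x29007  P=1,RW=1,US=1,PS=0
  L2 @0x29[21] → 0x2B007  P=1,RW=1,US=1,PS=0
  L3 @0x2B[28] → 0x2C007  P=1,RW=1,US=1,PS=0
  → PA=0x2CEAE  (4 entries read)
#1 VA=0x88601A012A7 (w,user):
  L0 @0x26[17] → 0x2F007  P=1,RW=1,US=1,PS=0
  L1 @0x2F[24] → 0x30007  P=1,RW=1,US=1,PS=0
  L2 @0x30[13] → 0x32007  P=1,RW=1,US=1,PS=0
  L3 @0x32[1] → 0x34007  P=1,RW=1,US=1,PS=0
  → PA=0x342A7  (4 entries read)

Entries read for #1: 4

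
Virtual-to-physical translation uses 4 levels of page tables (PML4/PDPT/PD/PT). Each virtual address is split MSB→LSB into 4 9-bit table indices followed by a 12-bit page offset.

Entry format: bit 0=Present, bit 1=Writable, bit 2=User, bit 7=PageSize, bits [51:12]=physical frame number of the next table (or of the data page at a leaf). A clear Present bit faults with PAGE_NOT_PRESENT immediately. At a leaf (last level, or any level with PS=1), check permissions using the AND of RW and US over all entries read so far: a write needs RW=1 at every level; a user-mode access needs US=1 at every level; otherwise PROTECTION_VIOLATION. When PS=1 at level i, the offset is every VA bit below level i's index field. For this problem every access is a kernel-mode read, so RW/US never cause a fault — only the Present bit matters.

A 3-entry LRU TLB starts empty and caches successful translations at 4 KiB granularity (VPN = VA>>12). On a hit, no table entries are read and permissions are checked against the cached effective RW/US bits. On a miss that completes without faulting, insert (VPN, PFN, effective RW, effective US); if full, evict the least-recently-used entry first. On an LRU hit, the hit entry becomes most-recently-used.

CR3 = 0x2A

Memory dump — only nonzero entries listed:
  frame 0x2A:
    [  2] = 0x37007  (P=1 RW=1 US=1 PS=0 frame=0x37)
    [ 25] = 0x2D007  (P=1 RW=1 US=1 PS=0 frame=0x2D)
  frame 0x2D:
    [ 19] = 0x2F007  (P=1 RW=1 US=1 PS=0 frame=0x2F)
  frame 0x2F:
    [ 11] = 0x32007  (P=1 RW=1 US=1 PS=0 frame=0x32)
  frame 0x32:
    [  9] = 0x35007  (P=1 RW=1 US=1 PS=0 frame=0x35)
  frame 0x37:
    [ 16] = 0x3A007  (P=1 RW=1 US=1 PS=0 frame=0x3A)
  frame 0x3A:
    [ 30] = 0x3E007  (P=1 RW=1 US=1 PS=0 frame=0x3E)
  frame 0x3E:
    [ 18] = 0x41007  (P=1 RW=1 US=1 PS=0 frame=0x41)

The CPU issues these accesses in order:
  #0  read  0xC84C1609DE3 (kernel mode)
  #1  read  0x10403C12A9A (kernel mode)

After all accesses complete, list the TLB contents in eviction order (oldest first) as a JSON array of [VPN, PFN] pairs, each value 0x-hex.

Per-access translation:
#0 VA=0xC84C1609DE3 (r,kernel):
  [0] read 0x2A idx=25: raw=0x2D007 flags P=1 W=1 U=1 S=0
  [1] read 0x2D idx=19: raw=0x2F007 flags P=1 W=1 U=1 S=0
  [2] read 0x2F idx=11: raw=0x32007 flags P=1 W=1 U=1 S=0
  [3] read 0x32 idx=9: raw=0x35007 flags P=1 W=1 U=1 S=0
  ⇒ phys 0x35DE3  [4 reads]
#1 VA=0x10403C12A9A (r,kernel):
  [0] read 0x2A idx=2: raw=0x37007 flags P=1 W=1 U=1 S=0
  [1] read 0x37 idx=16: raw=0x3A007 flags P=1 W=1 U=1 S=0
  [2] read 0x3A idx=30: raw=0x3E007 flags P=1 W=1 U=1 S=0
  [3] read 0x3E idx=18: raw=0x41007 flags P=1 W=1 U=1 S=0
  ⇒ phys 0x41A9A  [4 reads]

TLB: [["0xC84C1609", "0x35"], ["0x10403C12", "0x41"]]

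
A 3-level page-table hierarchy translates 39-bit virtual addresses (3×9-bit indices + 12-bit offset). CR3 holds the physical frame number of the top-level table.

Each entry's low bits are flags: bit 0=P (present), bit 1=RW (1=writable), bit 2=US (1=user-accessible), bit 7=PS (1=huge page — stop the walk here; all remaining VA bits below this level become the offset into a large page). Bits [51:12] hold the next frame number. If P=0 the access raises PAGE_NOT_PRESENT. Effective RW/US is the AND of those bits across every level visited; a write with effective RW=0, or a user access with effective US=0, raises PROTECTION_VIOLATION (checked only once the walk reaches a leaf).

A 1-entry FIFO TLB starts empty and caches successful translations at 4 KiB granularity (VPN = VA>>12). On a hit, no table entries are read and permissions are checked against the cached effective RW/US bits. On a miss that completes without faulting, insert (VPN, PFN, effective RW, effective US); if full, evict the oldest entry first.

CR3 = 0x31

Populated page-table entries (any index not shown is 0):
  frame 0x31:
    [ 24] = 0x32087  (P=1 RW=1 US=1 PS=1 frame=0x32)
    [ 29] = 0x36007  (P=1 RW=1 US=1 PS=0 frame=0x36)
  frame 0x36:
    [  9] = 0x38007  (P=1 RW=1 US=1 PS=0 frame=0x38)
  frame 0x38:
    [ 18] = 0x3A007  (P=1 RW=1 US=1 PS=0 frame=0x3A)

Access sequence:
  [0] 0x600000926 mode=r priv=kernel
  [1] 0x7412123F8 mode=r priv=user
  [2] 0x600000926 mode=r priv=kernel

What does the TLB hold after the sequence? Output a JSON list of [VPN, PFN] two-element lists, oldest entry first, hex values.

Trace:
#0 VA=0x600000926 (r,kernel):
  lvl0: tbl 0x31, slot 24 ⇒ 0x32087 (P1/RW1/US1/PS1)
  ✓ 0x32926 (huge @L0)  — 1 lookups
#1 VA=0x7412123F8 (r,user):
  lvl0: tbl 0x31, slot 29 ⇒ 0x36007 (P1/RW1/US1/PS0)
  lvl1: tbl 0x36, slot 9 ⇒ 0x38007 (P1/RW1/US1/PS0)
  lvl2: tbl 0x38, slot 18 ⇒ 0x3A007 (P1/RW1/US1/PS0)
  ✓ 0x3A3F8  — 3 lookups
#2 VA=0x600000926 (r,kernel):
  lvl0: tbl 0x31, slot 24 ⇒ 0x32087 (P1/RW1/US1/PS1)
  ✓ 0x32926 (huge @L0)  — 1 lookups

TLB: [["0x600000", "0x32"]]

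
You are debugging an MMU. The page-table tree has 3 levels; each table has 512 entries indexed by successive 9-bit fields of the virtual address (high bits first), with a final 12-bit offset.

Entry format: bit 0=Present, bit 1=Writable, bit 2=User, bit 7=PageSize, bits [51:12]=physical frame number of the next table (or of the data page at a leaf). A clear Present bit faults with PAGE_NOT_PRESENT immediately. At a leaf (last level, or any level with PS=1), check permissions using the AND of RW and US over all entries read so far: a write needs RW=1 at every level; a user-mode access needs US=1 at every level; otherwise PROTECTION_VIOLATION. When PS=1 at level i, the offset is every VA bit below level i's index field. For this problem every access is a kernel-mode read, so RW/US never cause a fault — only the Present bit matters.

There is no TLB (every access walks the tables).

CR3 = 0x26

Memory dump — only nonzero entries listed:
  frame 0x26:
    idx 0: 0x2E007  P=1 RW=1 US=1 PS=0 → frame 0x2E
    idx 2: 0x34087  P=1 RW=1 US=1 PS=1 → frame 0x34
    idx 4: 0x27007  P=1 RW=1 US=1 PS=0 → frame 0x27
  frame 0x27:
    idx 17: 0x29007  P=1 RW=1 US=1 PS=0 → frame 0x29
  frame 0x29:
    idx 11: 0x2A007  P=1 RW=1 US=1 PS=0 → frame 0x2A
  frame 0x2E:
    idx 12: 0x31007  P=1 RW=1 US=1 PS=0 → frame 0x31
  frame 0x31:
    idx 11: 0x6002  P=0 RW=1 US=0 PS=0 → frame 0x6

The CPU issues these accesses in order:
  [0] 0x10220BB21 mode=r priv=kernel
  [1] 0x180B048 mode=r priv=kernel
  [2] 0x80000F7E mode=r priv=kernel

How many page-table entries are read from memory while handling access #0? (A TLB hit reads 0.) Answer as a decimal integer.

Walk each access:
#0 VA=0x10220BB21 (r,kernel):
  L0 @0x26[4] → 0x27007  P=1,RW=1,US=1,PS=0
  L1 @0x27[17] → 0x29007  P=1,RW=1,US=1,PS=0
  L2 @0x29[11] → 0x2A007  P=1,RW=1,US=1,PS=0
  ⇒ phys 0x2AB21  [3 reads]
#1 VA=0x180B048 (r,kernel):
  L0 @0x26[0] → 0x2E007  P=1,RW=1,US=1,PS=0
  L1 @0x2E[12] → 0x31007  P=1,RW=1,US=1,PS=0
  L2 @0x31[11] → 0x6002  P=0,RW=1,US=0,PS=0
  ⇒ fault: PAGE_NOT_PRESENT  — 3 lookups
#2 VA=0x80000F7E (r,kernel):
  L0 @0x26[2] → 0x34087  P=1,RW=1,US=1,PS=1
  ⇒ phys 0x34F7E (huge @L0)  [1 reads]

Entries read for #0: 3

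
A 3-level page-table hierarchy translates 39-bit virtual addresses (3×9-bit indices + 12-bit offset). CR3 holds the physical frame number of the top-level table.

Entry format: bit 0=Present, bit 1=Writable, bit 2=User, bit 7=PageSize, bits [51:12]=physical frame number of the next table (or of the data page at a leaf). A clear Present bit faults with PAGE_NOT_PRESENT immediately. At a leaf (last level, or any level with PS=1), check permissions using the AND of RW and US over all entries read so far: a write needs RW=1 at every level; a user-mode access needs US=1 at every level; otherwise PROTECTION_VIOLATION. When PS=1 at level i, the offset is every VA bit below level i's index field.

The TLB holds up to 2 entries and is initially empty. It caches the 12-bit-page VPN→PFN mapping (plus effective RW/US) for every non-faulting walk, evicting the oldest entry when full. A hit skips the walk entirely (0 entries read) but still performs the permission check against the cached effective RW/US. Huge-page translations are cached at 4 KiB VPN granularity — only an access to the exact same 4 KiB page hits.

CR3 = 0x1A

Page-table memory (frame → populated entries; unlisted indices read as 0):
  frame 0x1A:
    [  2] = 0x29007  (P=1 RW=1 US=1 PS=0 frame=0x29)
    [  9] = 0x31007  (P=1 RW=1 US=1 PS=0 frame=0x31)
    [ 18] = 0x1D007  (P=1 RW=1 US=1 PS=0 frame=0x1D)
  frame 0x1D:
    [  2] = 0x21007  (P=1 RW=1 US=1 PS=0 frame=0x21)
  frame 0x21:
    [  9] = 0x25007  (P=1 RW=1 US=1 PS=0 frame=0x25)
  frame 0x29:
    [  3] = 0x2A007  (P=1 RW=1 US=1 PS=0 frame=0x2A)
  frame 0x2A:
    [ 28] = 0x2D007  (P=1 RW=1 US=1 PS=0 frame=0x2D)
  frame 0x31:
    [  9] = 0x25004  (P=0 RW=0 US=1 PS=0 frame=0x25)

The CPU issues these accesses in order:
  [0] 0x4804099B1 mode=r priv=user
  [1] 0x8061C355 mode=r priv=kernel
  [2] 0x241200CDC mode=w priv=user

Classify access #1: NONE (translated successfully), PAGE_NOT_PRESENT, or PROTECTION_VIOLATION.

Trace:
#0 VA=0x4804099B1 (r,user):
  lvl0: tbl 0x1A, slot 18 ⇒ 0x1D007 (P1/RW1/US1/PS0)
  lvl1: tbl 0x1D, slot 2 ⇒ 0x21007 (P1/RW1/US1/PS0)
  lvl2: tbl 0x21, slot 9 ⇒ 0x25007 (P1/RW1/US1/PS0)
  ⇒ phys 0x259B1  [3 reads]
#1 VA=0x8061C355 (r,kernel):
  lvl0: tbl 0x1A, slot 2 ⇒ 0x29007 (P1/RW1/US1/PS0)
  lvl1: tbl 0x29, slot 3 ⇒ 0x2A007 (P1/RW1/US1/PS0)
  lvl2: tbl 0x2A, slot 28 ⇒ 0x2D007 (P1/RW1/US1/PS0)
  ⇒ phys 0x2D355  [3 reads]
#2 VA=0x241200CDC (w,user):
  lvl0: tbl 0x1A, slot 9 ⇒ 0x31007 (P1/RW1/US1/PS0)
  lvl1: tbl 0x31, slot 9 ⇒ 0x25004 (P0/RW0/US1/PS0)
  ✗ PAGE_NOT_PRESENT  [2 reads]

Access #1 fault: NONE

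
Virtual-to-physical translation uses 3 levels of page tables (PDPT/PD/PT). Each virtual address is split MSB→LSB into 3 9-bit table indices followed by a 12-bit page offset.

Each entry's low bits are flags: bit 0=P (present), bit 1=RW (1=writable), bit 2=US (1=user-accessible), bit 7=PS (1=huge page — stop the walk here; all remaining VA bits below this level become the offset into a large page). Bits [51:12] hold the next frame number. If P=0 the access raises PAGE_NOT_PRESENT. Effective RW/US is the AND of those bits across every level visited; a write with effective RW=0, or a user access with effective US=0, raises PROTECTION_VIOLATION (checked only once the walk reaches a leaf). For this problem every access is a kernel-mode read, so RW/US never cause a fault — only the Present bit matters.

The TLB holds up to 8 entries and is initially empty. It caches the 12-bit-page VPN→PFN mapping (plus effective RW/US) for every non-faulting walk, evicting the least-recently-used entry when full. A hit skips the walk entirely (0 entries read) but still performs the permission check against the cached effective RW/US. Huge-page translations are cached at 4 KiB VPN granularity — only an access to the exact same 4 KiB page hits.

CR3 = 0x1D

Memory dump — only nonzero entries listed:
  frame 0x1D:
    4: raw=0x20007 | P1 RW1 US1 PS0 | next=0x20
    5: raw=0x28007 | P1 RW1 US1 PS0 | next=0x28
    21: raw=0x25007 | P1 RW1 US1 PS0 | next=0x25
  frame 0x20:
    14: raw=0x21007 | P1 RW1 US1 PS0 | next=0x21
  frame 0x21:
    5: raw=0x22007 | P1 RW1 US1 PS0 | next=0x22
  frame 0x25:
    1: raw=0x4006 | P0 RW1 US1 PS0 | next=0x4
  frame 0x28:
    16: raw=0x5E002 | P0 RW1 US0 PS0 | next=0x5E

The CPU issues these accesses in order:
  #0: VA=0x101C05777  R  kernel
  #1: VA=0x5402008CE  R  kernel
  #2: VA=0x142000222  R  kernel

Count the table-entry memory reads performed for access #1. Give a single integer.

Per-access translation:
#0 VA=0x101C05777 (r,kernel):
  L0 @0x1D[4] → 0x20007  P=1,RW=1,US=1,PS=0
  L1 @0x20[14] → 0x21007  P=1,RW=1,US=1,PS=0
  L2 @0x21[5] → 0x22007  P=1,RW=1,US=1,PS=0
  ✓ 0x22777  — 3 lookups
#1 VA=0x5402008CE (r,kernel):
  L0 @0x1D[21] → 0x25007  P=1,RW=1,US=1,PS=0
  L1 @0x25[1] → 0x4006  P=0,RW=1,US=1,PS=0
  ⇒ fault: PAGE_NOT_PRESENT  — 2 lookups
#2 VA=0x142000222 (r,kernel):
  L0 @0x1D[5] → 0x28007  P=1,RW=1,US=1,PS=0
  L1 @0x28[16] → 0x5E002  P=0,RW=1,US=0,PS=0
  ⇒ fault: PAGE_NOT_PRESENT  — 2 lookups

Entries read for #1: 2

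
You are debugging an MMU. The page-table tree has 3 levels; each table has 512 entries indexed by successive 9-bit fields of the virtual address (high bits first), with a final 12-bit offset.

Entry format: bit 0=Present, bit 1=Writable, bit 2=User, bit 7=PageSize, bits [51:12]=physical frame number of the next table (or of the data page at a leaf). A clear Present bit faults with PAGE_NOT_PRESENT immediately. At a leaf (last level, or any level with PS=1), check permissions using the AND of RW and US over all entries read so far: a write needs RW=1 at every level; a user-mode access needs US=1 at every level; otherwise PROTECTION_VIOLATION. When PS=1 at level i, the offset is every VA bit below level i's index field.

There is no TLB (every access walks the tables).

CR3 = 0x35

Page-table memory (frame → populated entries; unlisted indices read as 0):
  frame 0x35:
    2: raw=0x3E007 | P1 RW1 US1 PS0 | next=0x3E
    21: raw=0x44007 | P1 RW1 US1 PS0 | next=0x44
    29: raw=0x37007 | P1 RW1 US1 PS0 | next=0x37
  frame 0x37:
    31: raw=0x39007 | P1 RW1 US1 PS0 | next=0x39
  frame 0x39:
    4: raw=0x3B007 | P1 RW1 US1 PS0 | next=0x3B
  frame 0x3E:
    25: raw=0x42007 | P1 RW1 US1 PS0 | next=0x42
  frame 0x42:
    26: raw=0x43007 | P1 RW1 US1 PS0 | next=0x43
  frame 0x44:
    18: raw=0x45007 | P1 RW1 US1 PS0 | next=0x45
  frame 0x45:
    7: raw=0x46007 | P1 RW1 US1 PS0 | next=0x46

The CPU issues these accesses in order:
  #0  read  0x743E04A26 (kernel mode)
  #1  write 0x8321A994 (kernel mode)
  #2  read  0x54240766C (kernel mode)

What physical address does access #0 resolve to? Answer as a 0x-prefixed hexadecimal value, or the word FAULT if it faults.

Walk each access:
#0 VA=0x743E04A26 (r,kernel):
  L0: frame=0x35 idx=29 entry=0x37007 [P=1 RW=1 US=1 PS=0]
  L1: frame=0x37 idx=31 entry=0x39007 [P=1 RW=1 US=1 PS=0]
  L2: frame=0x39 idx=4 entry=0x3B007 [P=1 RW=1 US=1 PS=0]
  → PA=0x3BA26  (3 entries read)
#1 VA=0x8321A994 (w,kernel):
  L0: frame=0x35 idx=2 entry=0x3E007 [P=1 RW=1 US=1 PS=0]
  L1: frame=0x3E idx=25 entry=0x42007 [P=1 RW=1 US=1 PS=0]
  L2: frame=0x42 idx=26 entry=0x43007 [P=1 RW=1 US=1 PS=0]
  → PA=0x43994  (3 entries read)
#2 VA=0x54240766C (r,kernel):
  L0: frame=0x35 idx=21 entry=0x44007 [P=1 RW=1 US=1 PS=0]
  L1: frame=0x44 idx=18 entry=0x45007 [P=1 RW=1 US=1 PS=0]
  L2: frame=0x45 idx=7 entry=0x46007 [P=1 RW=1 US=1 PS=0]
  → PA=0x4666C  (3 entries read)

Access #0 PA: 0x3BA26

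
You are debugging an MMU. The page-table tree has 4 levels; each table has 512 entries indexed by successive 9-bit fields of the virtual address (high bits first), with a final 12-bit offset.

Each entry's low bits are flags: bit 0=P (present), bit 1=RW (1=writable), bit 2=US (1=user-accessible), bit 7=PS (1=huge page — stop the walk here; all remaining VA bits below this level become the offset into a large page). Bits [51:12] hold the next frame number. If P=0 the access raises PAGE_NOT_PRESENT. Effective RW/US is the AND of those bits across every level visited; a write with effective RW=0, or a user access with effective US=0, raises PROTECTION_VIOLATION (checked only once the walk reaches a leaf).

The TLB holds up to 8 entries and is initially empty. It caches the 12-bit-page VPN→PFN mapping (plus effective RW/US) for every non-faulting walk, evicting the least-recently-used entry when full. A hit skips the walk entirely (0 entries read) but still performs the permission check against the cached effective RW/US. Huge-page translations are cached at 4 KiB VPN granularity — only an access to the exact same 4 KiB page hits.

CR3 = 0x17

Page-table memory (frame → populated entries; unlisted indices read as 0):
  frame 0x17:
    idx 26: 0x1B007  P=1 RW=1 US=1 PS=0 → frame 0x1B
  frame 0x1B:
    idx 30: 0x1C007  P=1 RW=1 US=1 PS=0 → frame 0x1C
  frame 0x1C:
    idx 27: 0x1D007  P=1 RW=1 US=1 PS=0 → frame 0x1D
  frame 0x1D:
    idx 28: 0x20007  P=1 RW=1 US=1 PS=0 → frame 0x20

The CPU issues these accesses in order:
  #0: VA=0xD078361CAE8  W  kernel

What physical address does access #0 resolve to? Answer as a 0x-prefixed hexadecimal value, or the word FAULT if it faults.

Trace:
#0 VA=0xD078361CAE8 (w,kernel):
  L0: frame=0x17 idx=26 entry=0x1B007 [P=1 RW=1 US=1 PS=0]
  L1: frame=0x1B idx=30 entry=0x1C007 [P=1 RW=1 US=1 PS=0]
  L2: frame=0x1C idx=27 entry=0x1D007 [P=1 RW=1 US=1 PS=0]
  L3: frame=0x1D idx=28 entry=0x20007 [P=1 RW=1 US=1 PS=0]
  → PA=0x20AE8  (4 entries read)

Access #0 PA: 0x20AE8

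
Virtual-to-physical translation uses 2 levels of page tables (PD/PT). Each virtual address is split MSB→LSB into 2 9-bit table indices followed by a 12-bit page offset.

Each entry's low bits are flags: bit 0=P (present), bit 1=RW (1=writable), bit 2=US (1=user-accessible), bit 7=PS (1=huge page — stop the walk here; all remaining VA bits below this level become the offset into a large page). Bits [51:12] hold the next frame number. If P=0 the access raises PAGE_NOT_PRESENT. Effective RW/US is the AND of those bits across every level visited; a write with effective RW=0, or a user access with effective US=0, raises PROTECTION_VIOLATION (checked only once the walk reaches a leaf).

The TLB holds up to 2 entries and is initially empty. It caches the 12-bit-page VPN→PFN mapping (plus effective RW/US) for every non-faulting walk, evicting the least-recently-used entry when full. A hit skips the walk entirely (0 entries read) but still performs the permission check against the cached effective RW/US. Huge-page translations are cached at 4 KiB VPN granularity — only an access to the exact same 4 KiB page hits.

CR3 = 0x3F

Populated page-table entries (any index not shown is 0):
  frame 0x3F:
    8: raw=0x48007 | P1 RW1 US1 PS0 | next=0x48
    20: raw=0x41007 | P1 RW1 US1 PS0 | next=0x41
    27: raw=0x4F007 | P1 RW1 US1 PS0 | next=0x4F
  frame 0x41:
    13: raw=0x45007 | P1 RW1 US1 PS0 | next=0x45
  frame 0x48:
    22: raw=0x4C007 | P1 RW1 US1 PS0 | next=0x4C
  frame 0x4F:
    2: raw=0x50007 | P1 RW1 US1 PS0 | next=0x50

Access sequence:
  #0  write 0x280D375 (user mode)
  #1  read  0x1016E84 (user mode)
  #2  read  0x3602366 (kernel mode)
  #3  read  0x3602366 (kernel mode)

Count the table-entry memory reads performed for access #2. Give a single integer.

Per-access translation:
#0 VA=0x280D375 (w,user):
  lvl0: tbl 0x3F, slot 20 ⇒ 0x41007 (P1/RW1/US1/PS0)
  lvl1: tbl 0x41, slot 13 ⇒ 0x45007 (P1/RW1/US1/PS0)
  ✓ 0x45375  — 2 lookups
#1 VA=0x1016E84 (r,user):
  lvl0: tbl 0x3F, slot 8 ⇒ 0x48007 (P1/RW1/US1/PS0)
  lvl1: tbl 0x48, slot 22 ⇒ 0x4C007 (P1/RW1/US1/PS0)
  ✓ 0x4CE84  — 2 lookups
#2 VA=0x3602366 (r,kernel):
  lvl0: tbl 0x3F, slot 27 ⇒ 0x4F007 (P1/RW1/US1/PS0)
  lvl1: tbl 0x4F, slot 2 ⇒ 0x50007 (P1/RW1/US1/PS0)
  ✓ 0x50366  — 2 lookups
#3 VA=0x3602366 (r,kernel):
  TLB hit vpn=0x3602 → PA=0x50366

Entries read for #2: 2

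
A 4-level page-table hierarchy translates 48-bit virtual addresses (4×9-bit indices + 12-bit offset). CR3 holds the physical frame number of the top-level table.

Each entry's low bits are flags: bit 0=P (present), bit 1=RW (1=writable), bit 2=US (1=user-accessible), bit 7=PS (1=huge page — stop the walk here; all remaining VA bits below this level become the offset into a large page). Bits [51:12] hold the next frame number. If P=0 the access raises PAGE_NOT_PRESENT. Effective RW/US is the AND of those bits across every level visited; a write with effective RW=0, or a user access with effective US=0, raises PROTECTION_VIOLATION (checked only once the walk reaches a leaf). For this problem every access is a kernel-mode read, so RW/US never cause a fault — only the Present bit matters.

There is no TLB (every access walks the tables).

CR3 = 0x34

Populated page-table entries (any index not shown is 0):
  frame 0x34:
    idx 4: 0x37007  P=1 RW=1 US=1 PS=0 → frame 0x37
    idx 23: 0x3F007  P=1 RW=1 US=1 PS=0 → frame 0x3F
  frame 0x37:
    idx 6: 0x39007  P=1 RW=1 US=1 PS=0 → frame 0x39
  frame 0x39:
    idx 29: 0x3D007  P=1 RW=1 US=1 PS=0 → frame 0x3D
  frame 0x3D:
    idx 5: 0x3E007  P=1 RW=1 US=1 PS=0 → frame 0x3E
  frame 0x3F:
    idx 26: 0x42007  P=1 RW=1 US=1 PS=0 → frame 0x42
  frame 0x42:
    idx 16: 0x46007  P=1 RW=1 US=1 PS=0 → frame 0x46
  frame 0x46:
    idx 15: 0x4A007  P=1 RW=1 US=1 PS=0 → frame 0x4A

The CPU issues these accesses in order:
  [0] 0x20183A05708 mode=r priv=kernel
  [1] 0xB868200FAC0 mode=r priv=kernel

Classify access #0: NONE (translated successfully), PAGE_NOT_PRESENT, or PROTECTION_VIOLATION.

Trace:
#0 VA=0x20183A05708 (r,kernel):
  lvl0: tbl 0x34, slot 4 ⇒ 0x37007 (P1/RW1/US1/PS0)
  lvl1: tbl 0x37, slot 6 ⇒ 0x39007 (P1/RW1/US1/PS0)
  lvl2: tbl 0x39, slot 29 ⇒ 0x3D007 (P1/RW1/US1/PS0)
  lvl3: tbl 0x3D, slot 5 ⇒ 0x3E007 (P1/RW1/US1/PS0)
  ✓ 0x3E708  — 4 lookups
#1 VA=0xB868200FAC0 (r,kernel):
  lvl0: tbl 0x34, slot 23 ⇒ 0x3F007 (P1/RW1/US1/PS0)
  lvl1: tbl 0x3F, slot 26 ⇒ 0x42007 (P1/RW1/US1/PS0)
  lvl2: tbl 0x42, slot 16 ⇒ 0x46007 (P1/RW1/US1/PS0)
  lvl3: tbl 0x46, slot 15 ⇒ 0x4A007 (P1/RW1/US1/PS0)
  ✓ 0x4AAC0  — 4 lookups

Access #0 fault: NONE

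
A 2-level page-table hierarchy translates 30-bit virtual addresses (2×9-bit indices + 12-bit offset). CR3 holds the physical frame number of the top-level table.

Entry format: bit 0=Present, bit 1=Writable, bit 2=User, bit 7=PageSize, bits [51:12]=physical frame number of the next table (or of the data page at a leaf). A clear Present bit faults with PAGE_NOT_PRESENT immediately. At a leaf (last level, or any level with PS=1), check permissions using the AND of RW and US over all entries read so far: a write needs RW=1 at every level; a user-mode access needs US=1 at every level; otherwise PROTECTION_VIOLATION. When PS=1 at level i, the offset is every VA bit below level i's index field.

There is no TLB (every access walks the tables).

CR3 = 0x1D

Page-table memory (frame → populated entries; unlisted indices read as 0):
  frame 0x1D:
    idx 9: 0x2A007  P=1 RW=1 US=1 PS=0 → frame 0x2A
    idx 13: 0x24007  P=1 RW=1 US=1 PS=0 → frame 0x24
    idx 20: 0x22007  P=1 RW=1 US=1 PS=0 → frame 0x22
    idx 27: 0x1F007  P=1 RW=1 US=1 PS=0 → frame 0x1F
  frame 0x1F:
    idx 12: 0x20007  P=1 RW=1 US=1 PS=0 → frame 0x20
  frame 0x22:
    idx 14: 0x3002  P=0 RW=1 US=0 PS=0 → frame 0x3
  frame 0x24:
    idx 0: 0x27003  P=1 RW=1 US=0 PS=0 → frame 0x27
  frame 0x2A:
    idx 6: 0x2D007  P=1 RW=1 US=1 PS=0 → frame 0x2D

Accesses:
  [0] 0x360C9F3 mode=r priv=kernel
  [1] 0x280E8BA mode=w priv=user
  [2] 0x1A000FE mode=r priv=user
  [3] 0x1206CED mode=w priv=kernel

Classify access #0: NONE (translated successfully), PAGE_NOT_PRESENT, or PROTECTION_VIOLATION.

Per-access translation:
#0 VA=0x360C9F3 (r,kernel):
  L0 @0x1D[27] → 0x1F007  P=1,RW=1,US=1,PS=0
  L1 @0x1F[12] → 0x20007  P=1,RW=1,US=1,PS=0
  ⇒ phys 0x209F3  [2 reads]
#1 VA=0x280E8BA (w,user):
  L0 @0x1D[20] → 0x22007  P=1,RW=1,US=1,PS=0
  L1 @0x22[14] → 0x3002  P=0,RW=1,US=0,PS=0
  ⇒ fault: PAGE_NOT_PRESENT  — 2 lookups
#2 VA=0x1A000FE (r,user):
  L0 @0x1D[13] → 0x24007  P=1,RW=1,US=1,PS=0
  L1 @0x24[0] → 0x27003  P=1,RW=1,US=0,PS=0
  ⇒ fault: PROTECTION_VIOLATION  — 2 lookups
#3 VA=0x1206CED (w,kernel):
  L0 @0x1D[9] → 0x2A007  P=1,RW=1,US=1,PS=0
  L1 @0x2A[6] → 0x2D007  P=1,RW=1,US=1,PS=0
  ⇒ phys 0x2DCED  [2 reads]

Access #0 fault: NONE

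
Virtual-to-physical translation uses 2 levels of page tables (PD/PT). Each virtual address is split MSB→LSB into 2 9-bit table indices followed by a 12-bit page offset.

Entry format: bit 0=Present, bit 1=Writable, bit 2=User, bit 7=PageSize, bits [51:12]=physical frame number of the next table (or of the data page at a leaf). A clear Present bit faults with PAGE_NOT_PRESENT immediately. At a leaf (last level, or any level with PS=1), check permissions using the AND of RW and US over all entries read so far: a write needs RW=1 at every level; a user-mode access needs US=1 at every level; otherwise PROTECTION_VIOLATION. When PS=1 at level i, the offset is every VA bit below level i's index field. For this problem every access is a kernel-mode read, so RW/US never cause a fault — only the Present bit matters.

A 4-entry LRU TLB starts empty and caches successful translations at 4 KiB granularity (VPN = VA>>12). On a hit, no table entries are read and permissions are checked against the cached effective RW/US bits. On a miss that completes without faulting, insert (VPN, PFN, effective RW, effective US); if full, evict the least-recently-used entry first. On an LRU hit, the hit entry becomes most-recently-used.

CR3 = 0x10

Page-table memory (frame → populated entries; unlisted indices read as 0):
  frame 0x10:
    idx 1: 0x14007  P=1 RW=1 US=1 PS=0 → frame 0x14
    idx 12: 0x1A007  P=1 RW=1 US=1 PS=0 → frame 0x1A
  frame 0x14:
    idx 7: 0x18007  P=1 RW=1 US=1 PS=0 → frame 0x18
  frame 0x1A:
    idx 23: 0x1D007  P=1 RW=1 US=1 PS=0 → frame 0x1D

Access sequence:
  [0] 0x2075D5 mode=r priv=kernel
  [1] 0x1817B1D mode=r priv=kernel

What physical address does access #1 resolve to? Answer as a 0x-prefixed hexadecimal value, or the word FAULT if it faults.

Trace:
#0 VA=0x2075D5 (r,kernel):
  lvl0: tbl 0x10, slot 1 ⇒ 0x14007 (P1/RW1/US1/PS0)
  lvl1: tbl 0x14, slot 7 ⇒ 0x18007 (P1/RW1/US1/PS0)
  → PA=0x185D5  (2 entries read)
#1 VA=0x1817B1D (r,kernel):
  lvl0: tbl 0x10, slot 12 ⇒ 0x1A007 (P1/RW1/US1/PS0)
  lvl1: tbl 0x1A, slot 23 ⇒ 0x1D007 (P1/RW1/US1/PS0)
  → PA=0x1DB1D  (2 entries read)

Access #1 PA: 0x1DB1D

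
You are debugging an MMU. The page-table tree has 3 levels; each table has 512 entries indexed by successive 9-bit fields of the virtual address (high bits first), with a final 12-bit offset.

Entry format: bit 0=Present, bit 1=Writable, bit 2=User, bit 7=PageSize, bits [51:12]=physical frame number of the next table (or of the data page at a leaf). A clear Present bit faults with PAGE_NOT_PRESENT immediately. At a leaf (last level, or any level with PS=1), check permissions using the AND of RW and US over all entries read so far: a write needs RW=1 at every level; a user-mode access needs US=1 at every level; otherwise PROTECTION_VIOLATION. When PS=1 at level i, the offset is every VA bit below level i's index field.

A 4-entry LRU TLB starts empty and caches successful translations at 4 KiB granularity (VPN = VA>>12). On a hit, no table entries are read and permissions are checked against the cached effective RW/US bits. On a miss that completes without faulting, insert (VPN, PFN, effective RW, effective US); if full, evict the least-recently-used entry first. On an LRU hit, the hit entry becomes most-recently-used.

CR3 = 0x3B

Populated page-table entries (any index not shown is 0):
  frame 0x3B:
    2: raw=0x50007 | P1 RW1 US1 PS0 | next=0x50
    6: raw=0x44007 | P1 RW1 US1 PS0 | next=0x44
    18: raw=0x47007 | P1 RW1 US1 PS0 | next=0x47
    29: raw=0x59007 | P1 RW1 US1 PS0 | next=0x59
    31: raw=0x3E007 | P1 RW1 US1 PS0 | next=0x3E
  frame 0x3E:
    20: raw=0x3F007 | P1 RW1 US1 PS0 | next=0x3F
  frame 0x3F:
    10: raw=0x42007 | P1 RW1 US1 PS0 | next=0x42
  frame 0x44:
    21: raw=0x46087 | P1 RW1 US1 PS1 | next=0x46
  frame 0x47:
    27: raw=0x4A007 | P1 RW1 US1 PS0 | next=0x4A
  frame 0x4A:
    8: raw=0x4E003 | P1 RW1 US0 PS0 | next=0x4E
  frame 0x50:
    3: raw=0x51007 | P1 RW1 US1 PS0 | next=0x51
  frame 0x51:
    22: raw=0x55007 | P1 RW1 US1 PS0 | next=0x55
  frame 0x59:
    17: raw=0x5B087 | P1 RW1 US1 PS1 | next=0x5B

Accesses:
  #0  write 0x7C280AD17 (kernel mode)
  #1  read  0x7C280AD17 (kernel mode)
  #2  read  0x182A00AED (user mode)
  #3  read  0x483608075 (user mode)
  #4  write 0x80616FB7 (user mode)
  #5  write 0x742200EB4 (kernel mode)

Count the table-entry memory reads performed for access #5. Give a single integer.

Trace:
#0 VA=0x7C280AD17 (w,kernel):
  lvl0: tbl 0x3B, slot 31 ⇒ 0x3E007 (P1/RW1/US1/PS0)
  lvl1: tbl 0x3E, slot 20 ⇒ 0x3F007 (P1/RW1/US1/PS0)
  lvl2: tbl 0x3F, slot 10 ⇒ 0x42007 (P1/RW1/US1/PS0)
  ✓ 0x42D17  — 3 lookups
#1 VA=0x7C280AD17 (r,kernel):
  TLB hit vpn=0x7C280A → PA=0x42D17
#2 VA=0x182A00AED (r,user):
  lvl0: tbl 0x3B, slot 6 ⇒ 0x44007 (P1/RW1/US1/PS0)
  lvl1: tbl 0x44, slot 21 ⇒ 0x46087 (P1/RW1/US1/PS1)
  ✓ 0x46AED (huge @L1)  — 2 lookups
#3 VA=0x483608075 (r,user):
  lvl0: tbl 0x3B, slot 18 ⇒ 0x47007 (P1/RW1/US1/PS0)
  lvl1: tbl 0x47, slot 27 ⇒ 0x4A007 (P1/RW1/US1/PS0)
  lvl2: tbl 0x4A, slot 8 ⇒ 0x4E003 (P1/RW1/US0/PS0)
  → PROTECTION_VIOLATION  (3 entries read)
#4 VA=0x80616FB7 (w,user):
  lvl0: tbl 0x3B, slot 2 ⇒ 0x50007 (P1/RW1/US1/PS0)
  lvl1: tbl 0x50, slot 3 ⇒ 0x51007 (P1/RW1/US1/PS0)
  lvl2: tbl 0x51, slot 22 ⇒ 0x55007 (P1/RW1/US1/PS0)
  ✓ 0x55FB7  — 3 lookups
#5 VA=0x742200EB4 (w,kernel):
  lvl0: tbl 0x3B, slot 29 ⇒ 0x59007 (P1/RW1/US1/PS0)
  lvl1: tbl 0x59, slot 17 ⇒ 0x5B087 (P1/RW1/US1/PS1)
  ✓ 0x5BEB4 (huge @L1)  — 2 lookups

Entries read for #5: 2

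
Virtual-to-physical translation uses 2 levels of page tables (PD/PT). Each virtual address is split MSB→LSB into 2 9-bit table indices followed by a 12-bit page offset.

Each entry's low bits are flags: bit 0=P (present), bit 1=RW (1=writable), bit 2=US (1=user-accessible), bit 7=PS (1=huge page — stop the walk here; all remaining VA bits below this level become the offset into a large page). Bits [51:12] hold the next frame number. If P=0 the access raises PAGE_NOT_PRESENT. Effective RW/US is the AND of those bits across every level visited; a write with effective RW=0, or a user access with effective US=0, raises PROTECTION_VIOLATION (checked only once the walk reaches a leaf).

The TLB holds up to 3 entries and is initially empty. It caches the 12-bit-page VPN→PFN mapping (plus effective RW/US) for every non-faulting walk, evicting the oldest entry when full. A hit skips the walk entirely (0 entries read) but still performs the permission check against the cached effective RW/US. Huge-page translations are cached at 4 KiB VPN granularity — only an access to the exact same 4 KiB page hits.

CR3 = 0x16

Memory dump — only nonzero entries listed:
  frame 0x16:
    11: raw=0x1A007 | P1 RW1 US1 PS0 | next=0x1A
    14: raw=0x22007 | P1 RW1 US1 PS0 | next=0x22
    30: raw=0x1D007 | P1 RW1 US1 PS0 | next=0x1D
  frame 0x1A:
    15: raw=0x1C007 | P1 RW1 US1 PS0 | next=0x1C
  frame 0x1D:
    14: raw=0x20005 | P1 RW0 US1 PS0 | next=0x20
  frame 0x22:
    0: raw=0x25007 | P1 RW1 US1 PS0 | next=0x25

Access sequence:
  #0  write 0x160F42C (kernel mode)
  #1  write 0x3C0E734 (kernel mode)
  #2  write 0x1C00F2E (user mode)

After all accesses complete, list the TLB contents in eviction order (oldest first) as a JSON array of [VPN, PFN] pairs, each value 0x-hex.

Per-access translation:
#0 VA=0x160F42C (w,kernel):
  lvl0: tbl 0x16, slot 11 ⇒ 0x1A007 (P1/RW1/US1/PS0)
  lvl1: tbl 0x1A, slot 15 ⇒ 0x1C007 (P1/RW1/US1/PS0)
  ⇒ phys 0x1C42C  [2 reads]
#1 VA=0x3C0E734 (w,kernel):
  lvl0: tbl 0x16, slot 30 ⇒ 0x1D007 (P1/RW1/US1/PS0)
  lvl1: tbl 0x1D, slot 14 ⇒ 0x20005 (P1/RW0/US1/PS0)
  ✗ PROTECTION_VIOLATION  [2 reads]
#2 VA=0x1C00F2E (w,user):
  lvl0: tbl 0x16, slot 14 ⇒ 0x22007 (P1/RW1/US1/PS0)
  lvl1: tbl 0x22, slot 0 ⇒ 0x25007 (P1/RW1/US1/PS0)
  ⇒ phys 0x25F2E  [2 reads]

TLB: [["0x160F", "0x1C"], ["0x1C00", "0x25"]]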